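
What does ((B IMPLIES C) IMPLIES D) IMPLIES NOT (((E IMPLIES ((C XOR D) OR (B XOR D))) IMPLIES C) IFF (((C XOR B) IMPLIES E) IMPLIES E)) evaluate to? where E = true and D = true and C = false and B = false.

B IMPLIES C = false IMPLIES false = true
(B IMPLIES C) IMPLIES D = true IMPLIES true = true
C XOR D = false XOR true = true
B XOR D = false XOR true = true
(C XOR D) OR (B XOR D) = true OR true = true
E IMPLIES ((C XOR D) OR (B XOR D)) = true IMPLIES true = true
(E IMPLIES ((C XOR D) OR (B XOR D))) IMPLIES C = true IMPLIES false = false
C XOR B = false XOR false = false
(C XOR B) IMPLIES E = false IMPLIES true = true
((C XOR B) IMPLIES E) IMPLIES E = true IMPLIES true = true
((E IMPLIES ((C XOR D) OR (B XOR D))) IMPLIES C) IFF (((C XOR B) IMPLIES E) IMPLIES E) = false IFF true = false
NOT (((E IMPLIES ((C XOR D) OR (B XOR D))) IMPLIES C) IFF (((C XOR B) IMPLIES E) IMPLIES E)) = NOT false = true
((B IMPLIES C) IMPLIES D) IMPLIES NOT (((E IMPLIES ((C XOR D) OR (B XOR D))) IMPLIES C) IFF (((C XOR B) IMPLIES E) IMPLIES E)) = true IMPLIES true = true

true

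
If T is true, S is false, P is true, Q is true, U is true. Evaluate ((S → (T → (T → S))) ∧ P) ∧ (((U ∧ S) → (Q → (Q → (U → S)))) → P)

T → S = True → False = False
T → (T → S) = True → False = False
S → (T → (T → S)) = False → False = True
(S → (T → (T → S))) ∧ P = True ∧ True = True
U ∧ S = True ∧ False = False
U → S = True → False = False
Q → (U → S) = True → False = False
Q → (Q → (U → S)) = True → False = False
(U ∧ S) → (Q → (Q → (U → S))) = False → False = True
((U ∧ S) → (Q → (Q → (U → S)))) → P = True → True = True
((S → (T → (T → S))) ∧ P) ∧ (((U ∧ S) → (Q → (Q → (U → S)))) → P) = True ∧ True = True

True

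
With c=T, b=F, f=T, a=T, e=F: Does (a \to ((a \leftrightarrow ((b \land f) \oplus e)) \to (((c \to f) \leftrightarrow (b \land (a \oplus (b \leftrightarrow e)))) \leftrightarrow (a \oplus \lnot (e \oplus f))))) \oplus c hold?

Substituting c=T, b=F, f=T, a=T, e=F:
b \land f = F \land T = F
(b \land f) \oplus e = F \oplus F = F
a \leftrightarrow ((b \land f) \oplus e) = T \leftrightarrow F = F
c \to f = T \to T = T
b \leftrightarrow e = F \leftrightarrow F = T
a \oplus (b \leftrightarrow e) = T \oplus T = F
b \land (a \oplus (b \leftrightarrow e)) = F \land F = F
(c \to f) \leftrightarrow (b \land (a \oplus (b \leftrightarrow e))) = T \leftrightarrow F = F
e \oplus f = F \oplus T = T
\lnot (e \oplus f) = \lnot T = F
a \oplus \lnot (e \oplus f) = T \oplus F = T
((c \to f) \leftrightarrow (b \land (a \oplus (b \leftrightarrow e)))) \leftrightarrow (a \oplus \lnot (e \oplus f)) = F \leftrightarrow T = F
(a \leftrightarrow ((b \land f) \oplus e)) \to (((c \to f) \leftrightarrow (b \land (a \oplus (b \leftrightarrow e)))) \leftrightarrow (a \oplus \lnot (e \oplus f))) = F \to F = T
a \to ((a \leftrightarrow ((b \land f) \oplus e)) \to (((c \to f) \leftrightarrow (b \land (a \oplus (b \leftrightarrow e)))) \leftrightarrow (a \oplus \lnot (e \oplus f)))) = T \to T = T
(a \to ((a \leftrightarrow ((b \land f) \oplus e)) \to (((c \to f) \leftrightarrow (b \land (a \oplus (b \leftrightarrow e)))) \leftrightarrow (a \oplus \lnot (e \oplus f))))) \oplus c = T \oplus T = F

F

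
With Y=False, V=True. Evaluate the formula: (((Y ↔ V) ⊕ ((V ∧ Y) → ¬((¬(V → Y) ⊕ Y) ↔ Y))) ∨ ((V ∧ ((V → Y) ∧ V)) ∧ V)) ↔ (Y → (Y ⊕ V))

Y ↔ V = False ↔ True = False
V ∧ Y = True ∧ False = False
V → Y = True → False = False
¬(V → Y) = ¬False = True
¬(V → Y) ⊕ Y = True ⊕ False = True
(¬(V → Y) ⊕ Y) ↔ Y = True ↔ False = False
¬((¬(V → Y) ⊕ Y) ↔ Y) = ¬False = True
(V ∧ Y) → ¬((¬(V → Y) ⊕ Y) ↔ Y) = False → True = True
(Y ↔ V) ⊕ ((V ∧ Y) → ¬((¬(V → Y) ⊕ Y) ↔ Y)) = False ⊕ True = True
V → Y = True → False = False
(V → Y) ∧ V = False ∧ True = False
V ∧ ((V → Y) ∧ V) = True ∧ False = False
(V ∧ ((V → Y) ∧ V)) ∧ V = False ∧ True = False
((Y ↔ V) ⊕ ((V ∧ Y) → ¬((¬(V → Y) ⊕ Y) ↔ Y))) ∨ ((V ∧ ((V → Y) ∧ V)) ∧ V) = True ∨ False = True
Y ⊕ V = False ⊕ True = True
Y → (Y ⊕ V) = False → True = True
(((Y ↔ V) ⊕ ((V ∧ Y) → ¬((¬(V → Y) ⊕ Y) ↔ Y))) ∨ ((V ∧ ((V → Y) ∧ V)) ∧ V)) ↔ (Y → (Y ⊕ V)) = True ↔ True = True

True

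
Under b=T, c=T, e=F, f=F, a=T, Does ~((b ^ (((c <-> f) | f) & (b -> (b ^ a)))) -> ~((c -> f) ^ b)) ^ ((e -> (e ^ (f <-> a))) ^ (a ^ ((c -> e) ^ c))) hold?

c <-> f = T <-> F = F
(c <-> f) | f = F | F = F
b ^ a = T ^ T = F
b -> (b ^ a) = T -> F = F
((c <-> f) | f) & (b -> (b ^ a)) = F & F = F
b ^ (((c <-> f) | f) & (b -> (b ^ a))) = T ^ F = T
c -> f = T -> F = F
(c -> f) ^ b = F ^ T = T
~((c -> f) ^ b) = ~T = F
(b ^ (((c <-> f) | f) & (b -> (b ^ a)))) -> ~((c -> f) ^ b) = T -> F = F
~((b ^ (((c <-> f) | f) & (b -> (b ^ a)))) -> ~((c -> f) ^ b)) = ~F = T
f <-> a = F <-> T = F
e ^ (f <-> a) = F ^ F = F
e -> (e ^ (f <-> a)) = F -> F = T
c -> e = T -> F = F
(c -> e) ^ c = F ^ T = T
a ^ ((c -> e) ^ c) = T ^ T = F
(e -> (e ^ (f <-> a))) ^ (a ^ ((c -> e) ^ c)) = T ^ F = T
~((b ^ (((c <-> f) | f) & (b -> (b ^ a)))) -> ~((c -> f) ^ b)) ^ ((e -> (e ^ (f <-> a))) ^ (a ^ ((c -> e) ^ c))) = T ^ T = F

F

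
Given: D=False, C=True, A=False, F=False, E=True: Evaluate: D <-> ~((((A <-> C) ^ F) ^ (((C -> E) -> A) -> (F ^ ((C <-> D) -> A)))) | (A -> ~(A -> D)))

True

Substituting D=False, C=True, A=False, F=False, E=True:
A <-> C = False <-> True = False
(A <-> C) ^ F = False ^ False = False
C -> E = True -> True = True
(C -> E) -> A = True -> False = False
C <-> D = True <-> False = False
(C <-> D) -> A = False -> False = True
F ^ ((C <-> D) -> A) = False ^ True = True
((C -> E) -> A) -> (F ^ ((C <-> D) -> A)) = False -> True = True
((A <-> C) ^ F) ^ (((C -> E) -> A) -> (F ^ ((C <-> D) -> A))) = False ^ True = True
A -> D = False -> False = True
~(A -> D) = ~True = False
A -> ~(A -> D) = False -> False = True
(((A <-> C) ^ F) ^ (((C -> E) -> A) -> (F ^ ((C <-> D) -> A)))) | (A -> ~(A -> D)) = True | True = True
~((((A <-> C) ^ F) ^ (((C -> E) -> A) -> (F ^ ((C <-> D) -> A)))) | (A -> ~(A -> D))) = ~True = False
D <-> ~((((A <-> C) ^ F) ^ (((C -> E) -> A) -> (F ^ ((C <-> D) -> A)))) | (A -> ~(A -> D))) = False <-> False = True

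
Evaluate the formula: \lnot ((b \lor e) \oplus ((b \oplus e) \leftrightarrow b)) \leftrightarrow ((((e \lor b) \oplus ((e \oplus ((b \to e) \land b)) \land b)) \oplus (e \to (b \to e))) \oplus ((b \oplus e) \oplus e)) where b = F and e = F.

b \lor e = F \lor F = F
b \oplus e = F \oplus F = F
(b \oplus e) \leftrightarrow b = F \leftrightarrow F = T
(b \lor e) \oplus ((b \oplus e) \leftrightarrow b) = F \oplus T = T
\lnot ((b \lor e) \oplus ((b \oplus e) \leftrightarrow b)) = \lnot T = F
e \lor b = F \lor F = F
b \to e = F \to F = T
(b \to e) \land b = T \land F = F
e \oplus ((b \to e) \land b) = F \oplus F = F
(e \oplus ((b \to e) \land b)) \land b = F \land F = F
(e \lor b) \oplus ((e \oplus ((b \to e) \land b)) \land b) = F \oplus F = F
b \to e = F \to F = T
e \to (b \to e) = F \to T = T
((e \lor b) \oplus ((e \oplus ((b \to e) \land b)) \land b)) \oplus (e \to (b \to e)) = F \oplus T = T
b \oplus e = F \oplus F = F
(b \oplus e) \oplus e = F \oplus F = F
(((e \lor b) \oplus ((e \oplus ((b \to e) \land b)) \land b)) \oplus (e \to (b \to e))) \oplus ((b \oplus e) \oplus e) = T \oplus F = T
\lnot ((b \lor e) \oplus ((b \oplus e) \leftrightarrow b)) \leftrightarrow ((((e \lor b) \oplus ((e \oplus ((b \to e) \land b)) \land b)) \oplus (e \to (b \to e))) \oplus ((b \oplus e) \oplus e)) = F \leftrightarrow T = F

F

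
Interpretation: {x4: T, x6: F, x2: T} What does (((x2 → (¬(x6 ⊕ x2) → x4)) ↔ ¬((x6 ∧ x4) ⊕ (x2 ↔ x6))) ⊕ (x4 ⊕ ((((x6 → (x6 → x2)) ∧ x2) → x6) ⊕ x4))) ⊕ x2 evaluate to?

F

Substituting x4=T, x6=F, x2=T:
x6 ⊕ x2 = F ⊕ T = T
¬(x6 ⊕ x2) = ¬T = F
¬(x6 ⊕ x2) → x4 = F → T = T
x2 → (¬(x6 ⊕ x2) → x4) = T → T = T
x6 ∧ x4 = F ∧ T = F
x2 ↔ x6 = T ↔ F = F
(x6 ∧ x4) ⊕ (x2 ↔ x6) = F ⊕ F = F
¬((x6 ∧ x4) ⊕ (x2 ↔ x6)) = ¬F = T
(x2 → (¬(x6 ⊕ x2) → x4)) ↔ ¬((x6 ∧ x4) ⊕ (x2 ↔ x6)) = T ↔ T = T
x6 → x2 = F → T = T
x6 → (x6 → x2) = F → T = T
(x6 → (x6 → x2)) ∧ x2 = T ∧ T = T
((x6 → (x6 → x2)) ∧ x2) → x6 = T → F = F
(((x6 → (x6 → x2)) ∧ x2) → x6) ⊕ x4 = F ⊕ T = T
x4 ⊕ ((((x6 → (x6 → x2)) ∧ x2) → x6) ⊕ x4) = T ⊕ T = F
((x2 → (¬(x6 ⊕ x2) → x4)) ↔ ¬((x6 ∧ x4) ⊕ (x2 ↔ x6))) ⊕ (x4 ⊕ ((((x6 → (x6 → x2)) ∧ x2) → x6) ⊕ x4)) = T ⊕ F = T
(((x2 → (¬(x6 ⊕ x2) → x4)) ↔ ¬((x6 ∧ x4) ⊕ (x2 ↔ x6))) ⊕ (x4 ⊕ ((((x6 → (x6 → x2)) ∧ x2) → x6) ⊕ x4))) ⊕ x2 = T ⊕ T = F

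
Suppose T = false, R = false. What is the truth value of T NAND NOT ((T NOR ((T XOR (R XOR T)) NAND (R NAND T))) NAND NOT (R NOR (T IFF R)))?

R XOR T = false XOR false = false
T XOR (R XOR T) = false XOR false = false
R NAND T = false NAND false = true
(T XOR (R XOR T)) NAND (R NAND T) = false NAND true = true
T NOR ((T XOR (R XOR T)) NAND (R NAND T)) = false NOR true = false
T IFF R = false IFF false = true
R NOR (T IFF R) = false NOR true = false
NOT (R NOR (T IFF R)) = NOT false = true
(T NOR ((T XOR (R XOR T)) NAND (R NAND T))) NAND NOT (R NOR (T IFF R)) = false NAND true = true
NOT ((T NOR ((T XOR (R XOR T)) NAND (R NAND T))) NAND NOT (R NOR (T IFF R))) = NOT true = false
T NAND NOT ((T NOR ((T XOR (R XOR T)) NAND (R NAND T))) NAND NOT (R NOR (T IFF R))) = false NAND false = true

true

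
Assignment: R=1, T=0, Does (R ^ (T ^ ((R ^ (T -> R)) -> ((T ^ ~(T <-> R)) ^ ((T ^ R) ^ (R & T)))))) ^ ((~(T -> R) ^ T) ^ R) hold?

1

Substituting R=1, T=0:
T -> R = 0 -> 1 = 1
R ^ (T -> R) = 1 ^ 1 = 0
T <-> R = 0 <-> 1 = 0
~(T <-> R) = ~0 = 1
T ^ ~(T <-> R) = 0 ^ 1 = 1
T ^ R = 0 ^ 1 = 1
R & T = 1 & 0 = 0
(T ^ R) ^ (R & T) = 1 ^ 0 = 1
(T ^ ~(T <-> R)) ^ ((T ^ R) ^ (R & T)) = 1 ^ 1 = 0
(R ^ (T -> R)) -> ((T ^ ~(T <-> R)) ^ ((T ^ R) ^ (R & T))) = 0 -> 0 = 1
T ^ ((R ^ (T -> R)) -> ((T ^ ~(T <-> R)) ^ ((T ^ R) ^ (R & T)))) = 0 ^ 1 = 1
R ^ (T ^ ((R ^ (T -> R)) -> ((T ^ ~(T <-> R)) ^ ((T ^ R) ^ (R & T))))) = 1 ^ 1 = 0
T -> R = 0 -> 1 = 1
~(T -> R) = ~1 = 0
~(T -> R) ^ T = 0 ^ 0 = 0
(~(T -> R) ^ T) ^ R = 0 ^ 1 = 1
(R ^ (T ^ ((R ^ (T -> R)) -> ((T ^ ~(T <-> R)) ^ ((T ^ R) ^ (R & T)))))) ^ ((~(T -> R) ^ T) ^ R) = 0 ^ 1 = 1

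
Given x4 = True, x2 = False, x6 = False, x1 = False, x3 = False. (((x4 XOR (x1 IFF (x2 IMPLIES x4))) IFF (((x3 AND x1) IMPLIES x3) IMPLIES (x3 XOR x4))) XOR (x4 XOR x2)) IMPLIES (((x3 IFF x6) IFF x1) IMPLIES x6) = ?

Substituting x4=True, x2=False, x6=False, x1=False, x3=False:
x2 IMPLIES x4 = False IMPLIES True = True
x1 IFF (x2 IMPLIES x4) = False IFF True = False
x4 XOR (x1 IFF (x2 IMPLIES x4)) = True XOR False = True
x3 AND x1 = False AND False = False
(x3 AND x1) IMPLIES x3 = False IMPLIES False = True
x3 XOR x4 = False XOR True = True
((x3 AND x1) IMPLIES x3) IMPLIES (x3 XOR x4) = True IMPLIES True = True
(x4 XOR (x1 IFF (x2 IMPLIES x4))) IFF (((x3 AND x1) IMPLIES x3) IMPLIES (x3 XOR x4)) = True IFF True = True
x4 XOR x2 = True XOR False = True
((x4 XOR (x1 IFF (x2 IMPLIES x4))) IFF (((x3 AND x1) IMPLIES x3) IMPLIES (x3 XOR x4))) XOR (x4 XOR x2) = True XOR True = False
x3 IFF x6 = False IFF False = True
(x3 IFF x6) IFF x1 = True IFF False = False
((x3 IFF x6) IFF x1) IMPLIES x6 = False IMPLIES False = True
(((x4 XOR (x1 IFF (x2 IMPLIES x4))) IFF (((x3 AND x1) IMPLIES x3) IMPLIES (x3 XOR x4))) XOR (x4 XOR x2)) IMPLIES (((x3 IFF x6) IFF x1) IMPLIES x6) = False IMPLIES True = True

True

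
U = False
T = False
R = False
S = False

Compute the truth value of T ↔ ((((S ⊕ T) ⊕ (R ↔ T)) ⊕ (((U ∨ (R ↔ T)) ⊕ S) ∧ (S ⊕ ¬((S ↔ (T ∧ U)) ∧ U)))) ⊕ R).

True

Substituting U=False, T=False, R=False, S=False:
S ⊕ T = False ⊕ False = False
R ↔ T = False ↔ False = True
(S ⊕ T) ⊕ (R ↔ T) = False ⊕ True = True
R ↔ T = False ↔ False = True
U ∨ (R ↔ T) = False ∨ True = True
(U ∨ (R ↔ T)) ⊕ S = True ⊕ False = True
T ∧ U = False ∧ False = False
S ↔ (T ∧ U) = False ↔ False = True
(S ↔ (T ∧ U)) ∧ U = True ∧ False = False
¬((S ↔ (T ∧ U)) ∧ U) = ¬False = True
S ⊕ ¬((S ↔ (T ∧ U)) ∧ U) = False ⊕ True = True
((U ∨ (R ↔ T)) ⊕ S) ∧ (S ⊕ ¬((S ↔ (T ∧ U)) ∧ U)) = True ∧ True = True
((S ⊕ T) ⊕ (R ↔ T)) ⊕ (((U ∨ (R ↔ T)) ⊕ S) ∧ (S ⊕ ¬((S ↔ (T ∧ U)) ∧ U))) = True ⊕ True = False
(((S ⊕ T) ⊕ (R ↔ T)) ⊕ (((U ∨ (R ↔ T)) ⊕ S) ∧ (S ⊕ ¬((S ↔ (T ∧ U)) ∧ U)))) ⊕ R = False ⊕ False = False
T ↔ ((((S ⊕ T) ⊕ (R ↔ T)) ⊕ (((U ∨ (R ↔ T)) ⊕ S) ∧ (S ⊕ ¬((S ↔ (T ∧ U)) ∧ U)))) ⊕ R) = False ↔ False = True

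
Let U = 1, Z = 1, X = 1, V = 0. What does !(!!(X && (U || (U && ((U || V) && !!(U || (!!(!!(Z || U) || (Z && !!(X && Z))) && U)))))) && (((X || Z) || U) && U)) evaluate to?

U || V = 1 || 0 = 1
Z || U = 1 || 1 = 1
!(Z || U) = !1 = 0
!!(Z || U) = !0 = 1
X && Z = 1 && 1 = 1
!(X && Z) = !1 = 0
!!(X && Z) = !0 = 1
Z && !!(X && Z) = 1 && 1 = 1
!!(Z || U) || (Z && !!(X && Z)) = 1 || 1 = 1
!(!!(Z || U) || (Z && !!(X && Z))) = !1 = 0
!!(!!(Z || U) || (Z && !!(X && Z))) = !0 = 1
!!(!!(Z || U) || (Z && !!(X && Z))) && U = 1 && 1 = 1
U || (!!(!!(Z || U) || (Z && !!(X && Z))) && U) = 1 || 1 = 1
!(U || (!!(!!(Z || U) || (Z && !!(X && Z))) && U)) = !1 = 0
!!(U || (!!(!!(Z || U) || (Z && !!(X && Z))) && U)) = !0 = 1
(U || V) && !!(U || (!!(!!(Z || U) || (Z && !!(X && Z))) && U)) = 1 && 1 = 1
U && ((U || V) && !!(U || (!!(!!(Z || U) || (Z && !!(X && Z))) && U))) = 1 && 1 = 1
U || (U && ((U || V) && !!(U || (!!(!!(Z || U) || (Z && !!(X && Z))) && U)))) = 1 || 1 = 1
X && (U || (U && ((U || V) && !!(U || (!!(!!(Z || U) || (Z && !!(X && Z))) && U))))) = 1 && 1 = 1
!(X && (U || (U && ((U || V) && !!(U || (!!(!!(Z || U) || (Z && !!(X && Z))) && U)))))) = !1 = 0
!!(X && (U || (U && ((U || V) && !!(U || (!!(!!(Z || U) || (Z && !!(X && Z))) && U)))))) = !0 = 1
X || Z = 1 || 1 = 1
(X || Z) || U = 1 || 1 = 1
((X || Z) || U) && U = 1 && 1 = 1
!!(X && (U || (U && ((U || V) && !!(U || (!!(!!(Z || U) || (Z && !!(X && Z))) && U)))))) && (((X || Z) || U) && U) = 1 && 1 = 1
!(!!(X && (U || (U && ((U || V) && !!(U || (!!(!!(Z || U) || (Z && !!(X && Z))) && U)))))) && (((X || Z) || U) && U)) = !1 = 0

0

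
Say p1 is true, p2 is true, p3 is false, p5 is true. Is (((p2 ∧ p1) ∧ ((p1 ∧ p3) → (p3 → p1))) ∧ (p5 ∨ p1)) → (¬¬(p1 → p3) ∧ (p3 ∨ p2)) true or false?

Substituting p1=T, p2=T, p3=F, p5=T:
p2 ∧ p1 = T ∧ T = T
p1 ∧ p3 = T ∧ F = F
p3 → p1 = F → T = T
(p1 ∧ p3) → (p3 → p1) = F → T = T
(p2 ∧ p1) ∧ ((p1 ∧ p3) → (p3 → p1)) = T ∧ T = T
p5 ∨ p1 = T ∨ T = T
((p2 ∧ p1) ∧ ((p1 ∧ p3) → (p3 → p1))) ∧ (p5 ∨ p1) = T ∧ T = T
p1 → p3 = T → F = F
¬(p1 → p3) = ¬F = T
¬¬(p1 → p3) = ¬T = F
p3 ∨ p2 = F ∨ T = T
¬¬(p1 → p3) ∧ (p3 ∨ p2) = F ∧ T = F
(((p2 ∧ p1) ∧ ((p1 ∧ p3) → (p3 → p1))) ∧ (p5 ∨ p1)) → (¬¬(p1 → p3) ∧ (p3 ∨ p2)) = T → F = F

F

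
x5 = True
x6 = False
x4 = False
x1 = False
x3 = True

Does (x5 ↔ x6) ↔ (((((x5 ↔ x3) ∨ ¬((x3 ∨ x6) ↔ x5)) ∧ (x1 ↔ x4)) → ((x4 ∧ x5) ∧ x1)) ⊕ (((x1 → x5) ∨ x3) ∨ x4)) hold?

False

x5 ↔ x6 = True ↔ False = False
x5 ↔ x3 = True ↔ True = True
x3 ∨ x6 = True ∨ False = True
(x3 ∨ x6) ↔ x5 = True ↔ True = True
¬((x3 ∨ x6) ↔ x5) = ¬True = False
(x5 ↔ x3) ∨ ¬((x3 ∨ x6) ↔ x5) = True ∨ False = True
x1 ↔ x4 = False ↔ False = True
((x5 ↔ x3) ∨ ¬((x3 ∨ x6) ↔ x5)) ∧ (x1 ↔ x4) = True ∧ True = True
x4 ∧ x5 = False ∧ True = False
(x4 ∧ x5) ∧ x1 = False ∧ False = False
(((x5 ↔ x3) ∨ ¬((x3 ∨ x6) ↔ x5)) ∧ (x1 ↔ x4)) → ((x4 ∧ x5) ∧ x1) = True → False = False
x1 → x5 = False → True = True
(x1 → x5) ∨ x3 = True ∨ True = True
((x1 → x5) ∨ x3) ∨ x4 = True ∨ False = True
((((x5 ↔ x3) ∨ ¬((x3 ∨ x6) ↔ x5)) ∧ (x1 ↔ x4)) → ((x4 ∧ x5) ∧ x1)) ⊕ (((x1 → x5) ∨ x3) ∨ x4) = False ⊕ True = True
(x5 ↔ x6) ↔ (((((x5 ↔ x3) ∨ ¬((x3 ∨ x6) ↔ x5)) ∧ (x1 ↔ x4)) → ((x4 ∧ x5) ∧ x1)) ⊕ (((x1 → x5) ∨ x3) ∨ x4)) = False ↔ True = False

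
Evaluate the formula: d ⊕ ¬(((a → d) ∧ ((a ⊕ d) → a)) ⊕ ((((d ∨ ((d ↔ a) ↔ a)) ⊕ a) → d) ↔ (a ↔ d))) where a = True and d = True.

False

a → d = True → True = True
a ⊕ d = True ⊕ True = False
(a ⊕ d) → a = False → True = True
(a → d) ∧ ((a ⊕ d) → a) = True ∧ True = True
d ↔ a = True ↔ True = True
(d ↔ a) ↔ a = True ↔ True = True
d ∨ ((d ↔ a) ↔ a) = True ∨ True = True
(d ∨ ((d ↔ a) ↔ a)) ⊕ a = True ⊕ True = False
((d ∨ ((d ↔ a) ↔ a)) ⊕ a) → d = False → True = True
a ↔ d = True ↔ True = True
(((d ∨ ((d ↔ a) ↔ a)) ⊕ a) → d) ↔ (a ↔ d) = True ↔ True = True
((a → d) ∧ ((a ⊕ d) → a)) ⊕ ((((d ∨ ((d ↔ a) ↔ a)) ⊕ a) → d) ↔ (a ↔ d)) = True ⊕ True = False
¬(((a → d) ∧ ((a ⊕ d) → a)) ⊕ ((((d ∨ ((d ↔ a) ↔ a)) ⊕ a) → d) ↔ (a ↔ d))) = ¬False = True
d ⊕ ¬(((a → d) ∧ ((a ⊕ d) → a)) ⊕ ((((d ∨ ((d ↔ a) ↔ a)) ⊕ a) → d) ↔ (a ↔ d))) = True ⊕ True = False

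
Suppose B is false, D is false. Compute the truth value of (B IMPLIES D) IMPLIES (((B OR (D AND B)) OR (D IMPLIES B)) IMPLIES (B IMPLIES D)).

T

Substituting B=F, D=F:
B IMPLIES D = F IMPLIES F = T
D AND B = F AND F = F
B OR (D AND B) = F OR F = F
D IMPLIES B = F IMPLIES F = T
(B OR (D AND B)) OR (D IMPLIES B) = F OR T = T
B IMPLIES D = F IMPLIES F = T
((B OR (D AND B)) OR (D IMPLIES B)) IMPLIES (B IMPLIES D) = T IMPLIES T = T
(B IMPLIES D) IMPLIES (((B OR (D AND B)) OR (D IMPLIES B)) IMPLIES (B IMPLIES D)) = T IMPLIES T = T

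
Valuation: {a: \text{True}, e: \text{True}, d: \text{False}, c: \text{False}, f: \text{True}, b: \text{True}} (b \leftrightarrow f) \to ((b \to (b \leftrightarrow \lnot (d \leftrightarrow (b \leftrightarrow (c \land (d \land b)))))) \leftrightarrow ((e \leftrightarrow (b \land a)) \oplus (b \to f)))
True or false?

\text{True}

b \leftrightarrow f = \text{True} \leftrightarrow \text{True} = \text{True}
d \land b = \text{False} \land \text{True} = \text{False}
c \land (d \land b) = \text{False} \land \text{False} = \text{False}
b \leftrightarrow (c \land (d \land b)) = \text{True} \leftrightarrow \text{False} = \text{False}
d \leftrightarrow (b \leftrightarrow (c \land (d \land b))) = \text{False} \leftrightarrow \text{False} = \text{True}
\lnot (d \leftrightarrow (b \leftrightarrow (c \land (d \land b)))) = \lnot \text{True} = \text{False}
b \leftrightarrow \lnot (d \leftrightarrow (b \leftrightarrow (c \land (d \land b)))) = \text{True} \leftrightarrow \text{False} = \text{False}
b \to (b \leftrightarrow \lnot (d \leftrightarrow (b \leftrightarrow (c \land (d \land b))))) = \text{True} \to \text{False} = \text{False}
b \land a = \text{True} \land \text{True} = \text{True}
e \leftrightarrow (b \land a) = \text{True} \leftrightarrow \text{True} = \text{True}
b \to f = \text{True} \to \text{True} = \text{True}
(e \leftrightarrow (b \land a)) \oplus (b \to f) = \text{True} \oplus \text{True} = \text{False}
(b \to (b \leftrightarrow \lnot (d \leftrightarrow (b \leftrightarrow (c \land (d \land b)))))) \leftrightarrow ((e \leftrightarrow (b \land a)) \oplus (b \to f)) = \text{False} \leftrightarrow \text{False} = \text{True}
(b \leftrightarrow f) \to ((b \to (b \leftrightarrow \lnot (d \leftrightarrow (b \leftrightarrow (c \land (d \land b)))))) \leftrightarrow ((e \leftrightarrow (b \land a)) \oplus (b \to f))) = \text{True} \to \text{True} = \text{True}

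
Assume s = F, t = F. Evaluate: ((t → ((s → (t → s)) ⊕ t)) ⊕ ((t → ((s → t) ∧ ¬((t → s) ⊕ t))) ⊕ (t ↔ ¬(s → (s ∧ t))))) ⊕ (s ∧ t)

T

t → s = F → F = T
s → (t → s) = F → T = T
(s → (t → s)) ⊕ t = T ⊕ F = T
t → ((s → (t → s)) ⊕ t) = F → T = T
s → t = F → F = T
t → s = F → F = T
(t → s) ⊕ t = T ⊕ F = T
¬((t → s) ⊕ t) = ¬T = F
(s → t) ∧ ¬((t → s) ⊕ t) = T ∧ F = F
t → ((s → t) ∧ ¬((t → s) ⊕ t)) = F → F = T
s ∧ t = F ∧ F = F
s → (s ∧ t) = F → F = T
¬(s → (s ∧ t)) = ¬T = F
t ↔ ¬(s → (s ∧ t)) = F ↔ F = T
(t → ((s → t) ∧ ¬((t → s) ⊕ t))) ⊕ (t ↔ ¬(s → (s ∧ t))) = T ⊕ T = F
(t → ((s → (t → s)) ⊕ t)) ⊕ ((t → ((s → t) ∧ ¬((t → s) ⊕ t))) ⊕ (t ↔ ¬(s → (s ∧ t)))) = T ⊕ F = T
s ∧ t = F ∧ F = F
((t → ((s → (t → s)) ⊕ t)) ⊕ ((t → ((s → t) ∧ ¬((t → s) ⊕ t))) ⊕ (t ↔ ¬(s → (s ∧ t))))) ⊕ (s ∧ t) = T ⊕ F = T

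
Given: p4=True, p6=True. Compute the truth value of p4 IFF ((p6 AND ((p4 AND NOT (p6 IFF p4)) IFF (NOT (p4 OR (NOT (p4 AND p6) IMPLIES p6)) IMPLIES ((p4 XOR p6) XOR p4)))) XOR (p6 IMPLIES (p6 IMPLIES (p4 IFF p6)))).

True

p6 IFF p4 = True IFF True = True
NOT (p6 IFF p4) = NOT True = False
p4 AND NOT (p6 IFF p4) = True AND False = False
p4 AND p6 = True AND True = True
NOT (p4 AND p6) = NOT True = False
NOT (p4 AND p6) IMPLIES p6 = False IMPLIES True = True
p4 OR (NOT (p4 AND p6) IMPLIES p6) = True OR True = True
NOT (p4 OR (NOT (p4 AND p6) IMPLIES p6)) = NOT True = False
p4 XOR p6 = True XOR True = False
(p4 XOR p6) XOR p4 = False XOR True = True
NOT (p4 OR (NOT (p4 AND p6) IMPLIES p6)) IMPLIES ((p4 XOR p6) XOR p4) = False IMPLIES True = True
(p4 AND NOT (p6 IFF p4)) IFF (NOT (p4 OR (NOT (p4 AND p6) IMPLIES p6)) IMPLIES ((p4 XOR p6) XOR p4)) = False IFF True = False
p6 AND ((p4 AND NOT (p6 IFF p4)) IFF (NOT (p4 OR (NOT (p4 AND p6) IMPLIES p6)) IMPLIES ((p4 XOR p6) XOR p4))) = True AND False = False
p4 IFF p6 = True IFF True = True
p6 IMPLIES (p4 IFF p6) = True IMPLIES True = True
p6 IMPLIES (p6 IMPLIES (p4 IFF p6)) = True IMPLIES True = True
(p6 AND ((p4 AND NOT (p6 IFF p4)) IFF (NOT (p4 OR (NOT (p4 AND p6) IMPLIES p6)) IMPLIES ((p4 XOR p6) XOR p4)))) XOR (p6 IMPLIES (p6 IMPLIES (p4 IFF p6))) = False XOR True = True
p4 IFF ((p6 AND ((p4 AND NOT (p6 IFF p4)) IFF (NOT (p4 OR (NOT (p4 AND p6) IMPLIES p6)) IMPLIES ((p4 XOR p6) XOR p4)))) XOR (p6 IMPLIES (p6 IMPLIES (p4 IFF p6)))) = True IFF True = True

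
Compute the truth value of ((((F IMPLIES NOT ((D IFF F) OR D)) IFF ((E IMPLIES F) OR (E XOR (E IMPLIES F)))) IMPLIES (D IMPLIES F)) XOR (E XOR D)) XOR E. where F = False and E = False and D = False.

Substituting F=False, E=False, D=False:
D IFF F = False IFF False = True
(D IFF F) OR D = True OR False = True
NOT ((D IFF F) OR D) = NOT True = False
F IMPLIES NOT ((D IFF F) OR D) = False IMPLIES False = True
E IMPLIES F = False IMPLIES False = True
E IMPLIES F = False IMPLIES False = True
E XOR (E IMPLIES F) = False XOR True = True
(E IMPLIES F) OR (E XOR (E IMPLIES F)) = True OR True = True
(F IMPLIES NOT ((D IFF F) OR D)) IFF ((E IMPLIES F) OR (E XOR (E IMPLIES F))) = True IFF True = True
D IMPLIES F = False IMPLIES False = True
((F IMPLIES NOT ((D IFF F) OR D)) IFF ((E IMPLIES F) OR (E XOR (E IMPLIES F)))) IMPLIES (D IMPLIES F) = True IMPLIES True = True
E XOR D = False XOR False = False
(((F IMPLIES NOT ((D IFF F) OR D)) IFF ((E IMPLIES F) OR (E XOR (E IMPLIES F)))) IMPLIES (D IMPLIES F)) XOR (E XOR D) = True XOR False = True
((((F IMPLIES NOT ((D IFF F) OR D)) IFF ((E IMPLIES F) OR (E XOR (E IMPLIES F)))) IMPLIES (D IMPLIES F)) XOR (E XOR D)) XOR E = True XOR False = True

True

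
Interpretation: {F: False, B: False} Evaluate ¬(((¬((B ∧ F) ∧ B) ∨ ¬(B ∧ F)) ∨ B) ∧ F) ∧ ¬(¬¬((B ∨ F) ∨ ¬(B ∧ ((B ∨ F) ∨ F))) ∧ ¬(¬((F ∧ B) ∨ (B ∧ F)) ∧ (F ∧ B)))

B ∧ F = False ∧ False = False
(B ∧ F) ∧ B = False ∧ False = False
¬((B ∧ F) ∧ B) = ¬False = True
B ∧ F = False ∧ False = False
¬(B ∧ F) = ¬False = True
¬((B ∧ F) ∧ B) ∨ ¬(B ∧ F) = True ∨ True = True
(¬((B ∧ F) ∧ B) ∨ ¬(B ∧ F)) ∨ B = True ∨ False = True
((¬((B ∧ F) ∧ B) ∨ ¬(B ∧ F)) ∨ B) ∧ F = True ∧ False = False
¬(((¬((B ∧ F) ∧ B) ∨ ¬(B ∧ F)) ∨ B) ∧ F) = ¬False = True
B ∨ F = False ∨ False = False
B ∨ F = False ∨ False = False
(B ∨ F) ∨ F = False ∨ False = False
B ∧ ((B ∨ F) ∨ F) = False ∧ False = False
¬(B ∧ ((B ∨ F) ∨ F)) = ¬False = True
(B ∨ F) ∨ ¬(B ∧ ((B ∨ F) ∨ F)) = False ∨ True = True
¬((B ∨ F) ∨ ¬(B ∧ ((B ∨ F) ∨ F))) = ¬True = False
¬¬((B ∨ F) ∨ ¬(B ∧ ((B ∨ F) ∨ F))) = ¬False = True
F ∧ B = False ∧ False = False
B ∧ F = False ∧ False = False
(F ∧ B) ∨ (B ∧ F) = False ∨ False = False
¬((F ∧ B) ∨ (B ∧ F)) = ¬False = True
F ∧ B = False ∧ False = False
¬((F ∧ B) ∨ (B ∧ F)) ∧ (F ∧ B) = True ∧ False = False
¬(¬((F ∧ B) ∨ (B ∧ F)) ∧ (F ∧ B)) = ¬False = True
¬¬((B ∨ F) ∨ ¬(B ∧ ((B ∨ F) ∨ F))) ∧ ¬(¬((F ∧ B) ∨ (B ∧ F)) ∧ (F ∧ B)) = True ∧ True = True
¬(¬¬((B ∨ F) ∨ ¬(B ∧ ((B ∨ F) ∨ F))) ∧ ¬(¬((F ∧ B) ∨ (B ∧ F)) ∧ (F ∧ B))) = ¬True = False
¬(((¬((B ∧ F) ∧ B) ∨ ¬(B ∧ F)) ∨ B) ∧ F) ∧ ¬(¬¬((B ∨ F) ∨ ¬(B ∧ ((B ∨ F) ∨ F))) ∧ ¬(¬((F ∧ B) ∨ (B ∧ F)) ∧ (F ∧ B))) = True ∧ False = False

False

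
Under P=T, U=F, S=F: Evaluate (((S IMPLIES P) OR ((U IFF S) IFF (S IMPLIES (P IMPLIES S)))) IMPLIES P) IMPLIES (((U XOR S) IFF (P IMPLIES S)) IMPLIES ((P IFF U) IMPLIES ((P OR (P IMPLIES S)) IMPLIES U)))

S IMPLIES P = F IMPLIES T = T
U IFF S = F IFF F = T
P IMPLIES S = T IMPLIES F = F
S IMPLIES (P IMPLIES S) = F IMPLIES F = T
(U IFF S) IFF (S IMPLIES (P IMPLIES S)) = T IFF T = T
(S IMPLIES P) OR ((U IFF S) IFF (S IMPLIES (P IMPLIES S))) = T OR T = T
((S IMPLIES P) OR ((U IFF S) IFF (S IMPLIES (P IMPLIES S)))) IMPLIES P = T IMPLIES T = T
U XOR S = F XOR F = F
P IMPLIES S = T IMPLIES F = F
(U XOR S) IFF (P IMPLIES S) = F IFF F = T
P IFF U = T IFF F = F
P IMPLIES S = T IMPLIES F = F
P OR (P IMPLIES S) = T OR F = T
(P OR (P IMPLIES S)) IMPLIES U = T IMPLIES F = F
(P IFF U) IMPLIES ((P OR (P IMPLIES S)) IMPLIES U) = F IMPLIES F = T
((U XOR S) IFF (P IMPLIES S)) IMPLIES ((P IFF U) IMPLIES ((P OR (P IMPLIES S)) IMPLIES U)) = T IMPLIES T = T
(((S IMPLIES P) OR ((U IFF S) IFF (S IMPLIES (P IMPLIES S)))) IMPLIES P) IMPLIES (((U XOR S) IFF (P IMPLIES S)) IMPLIES ((P IFF U) IMPLIES ((P OR (P IMPLIES S)) IMPLIES U))) = T IMPLIES T = T

T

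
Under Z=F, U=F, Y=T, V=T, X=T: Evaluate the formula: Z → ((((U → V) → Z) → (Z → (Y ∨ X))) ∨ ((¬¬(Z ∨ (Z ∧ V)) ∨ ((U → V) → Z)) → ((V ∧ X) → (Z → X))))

U → V = F → T = T
(U → V) → Z = T → F = F
Y ∨ X = T ∨ T = T
Z → (Y ∨ X) = F → T = T
((U → V) → Z) → (Z → (Y ∨ X)) = F → T = T
Z ∧ V = F ∧ T = F
Z ∨ (Z ∧ V) = F ∨ F = F
¬(Z ∨ (Z ∧ V)) = ¬F = T
¬¬(Z ∨ (Z ∧ V)) = ¬T = F
U → V = F → T = T
(U → V) → Z = T → F = F
¬¬(Z ∨ (Z ∧ V)) ∨ ((U → V) → Z) = F ∨ F = F
V ∧ X = T ∧ T = T
Z → X = F → T = T
(V ∧ X) → (Z → X) = T → T = T
(¬¬(Z ∨ (Z ∧ V)) ∨ ((U → V) → Z)) → ((V ∧ X) → (Z → X)) = F → T = T
(((U → V) → Z) → (Z → (Y ∨ X))) ∨ ((¬¬(Z ∨ (Z ∧ V)) ∨ ((U → V) → Z)) → ((V ∧ X) → (Z → X))) = T ∨ T = T
Z → ((((U → V) → Z) → (Z → (Y ∨ X))) ∨ ((¬¬(Z ∨ (Z ∧ V)) ∨ ((U → V) → Z)) → ((V ∧ X) → (Z → X)))) = F → T = T

T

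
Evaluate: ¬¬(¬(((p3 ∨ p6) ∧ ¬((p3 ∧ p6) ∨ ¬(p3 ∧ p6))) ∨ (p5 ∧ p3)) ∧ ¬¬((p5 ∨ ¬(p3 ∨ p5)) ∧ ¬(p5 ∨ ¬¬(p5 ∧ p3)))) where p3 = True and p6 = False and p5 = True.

False

Substituting p3=True, p6=False, p5=True:
p3 ∨ p6 = True ∨ False = True
p3 ∧ p6 = True ∧ False = False
p3 ∧ p6 = True ∧ False = False
¬(p3 ∧ p6) = ¬False = True
(p3 ∧ p6) ∨ ¬(p3 ∧ p6) = False ∨ True = True
¬((p3 ∧ p6) ∨ ¬(p3 ∧ p6)) = ¬True = False
(p3 ∨ p6) ∧ ¬((p3 ∧ p6) ∨ ¬(p3 ∧ p6)) = True ∧ False = False
p5 ∧ p3 = True ∧ True = True
((p3 ∨ p6) ∧ ¬((p3 ∧ p6) ∨ ¬(p3 ∧ p6))) ∨ (p5 ∧ p3) = False ∨ True = True
¬(((p3 ∨ p6) ∧ ¬((p3 ∧ p6) ∨ ¬(p3 ∧ p6))) ∨ (p5 ∧ p3)) = ¬True = False
p3 ∨ p5 = True ∨ True = True
¬(p3 ∨ p5) = ¬True = False
p5 ∨ ¬(p3 ∨ p5) = True ∨ False = True
p5 ∧ p3 = True ∧ True = True
¬(p5 ∧ p3) = ¬True = False
¬¬(p5 ∧ p3) = ¬False = True
p5 ∨ ¬¬(p5 ∧ p3) = True ∨ True = True
¬(p5 ∨ ¬¬(p5 ∧ p3)) = ¬True = False
(p5 ∨ ¬(p3 ∨ p5)) ∧ ¬(p5 ∨ ¬¬(p5 ∧ p3)) = True ∧ False = False
¬((p5 ∨ ¬(p3 ∨ p5)) ∧ ¬(p5 ∨ ¬¬(p5 ∧ p3))) = ¬False = True
¬¬((p5 ∨ ¬(p3 ∨ p5)) ∧ ¬(p5 ∨ ¬¬(p5 ∧ p3))) = ¬True = False
¬(((p3 ∨ p6) ∧ ¬((p3 ∧ p6) ∨ ¬(p3 ∧ p6))) ∨ (p5 ∧ p3)) ∧ ¬¬((p5 ∨ ¬(p3 ∨ p5)) ∧ ¬(p5 ∨ ¬¬(p5 ∧ p3))) = False ∧ False = False
¬(¬(((p3 ∨ p6) ∧ ¬((p3 ∧ p6) ∨ ¬(p3 ∧ p6))) ∨ (p5 ∧ p3)) ∧ ¬¬((p5 ∨ ¬(p3 ∨ p5)) ∧ ¬(p5 ∨ ¬¬(p5 ∧ p3)))) = ¬False = True
¬¬(¬(((p3 ∨ p6) ∧ ¬((p3 ∧ p6) ∨ ¬(p3 ∧ p6))) ∨ (p5 ∧ p3)) ∧ ¬¬((p5 ∨ ¬(p3 ∨ p5)) ∧ ¬(p5 ∨ ¬¬(p5 ∧ p3)))) = ¬True = False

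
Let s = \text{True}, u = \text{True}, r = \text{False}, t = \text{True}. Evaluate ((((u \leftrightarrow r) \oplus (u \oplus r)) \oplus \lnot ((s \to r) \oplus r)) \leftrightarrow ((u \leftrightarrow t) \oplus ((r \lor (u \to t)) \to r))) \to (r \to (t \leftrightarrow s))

u \leftrightarrow r = \text{True} \leftrightarrow \text{False} = \text{False}
u \oplus r = \text{True} \oplus \text{False} = \text{True}
(u \leftrightarrow r) \oplus (u \oplus r) = \text{False} \oplus \text{True} = \text{True}
s \to r = \text{True} \to \text{False} = \text{False}
(s \to r) \oplus r = \text{False} \oplus \text{False} = \text{False}
\lnot ((s \to r) \oplus r) = \lnot \text{False} = \text{True}
((u \leftrightarrow r) \oplus (u \oplus r)) \oplus \lnot ((s \to r) \oplus r) = \text{True} \oplus \text{True} = \text{False}
u \leftrightarrow t = \text{True} \leftrightarrow \text{True} = \text{True}
u \to t = \text{True} \to \text{True} = \text{True}
r \lor (u \to t) = \text{False} \lor \text{True} = \text{True}
(r \lor (u \to t)) \to r = \text{True} \to \text{False} = \text{False}
(u \leftrightarrow t) \oplus ((r \lor (u \to t)) \to r) = \text{True} \oplus \text{False} = \text{True}
(((u \leftrightarrow r) \oplus (u \oplus r)) \oplus \lnot ((s \to r) \oplus r)) \leftrightarrow ((u \leftrightarrow t) \oplus ((r \lor (u \to t)) \to r)) = \text{False} \leftrightarrow \text{True} = \text{False}
t \leftrightarrow s = \text{True} \leftrightarrow \text{True} = \text{True}
r \to (t \leftrightarrow s) = \text{False} \to \text{True} = \text{True}
((((u \leftrightarrow r) \oplus (u \oplus r)) \oplus \lnot ((s \to r) \oplus r)) \leftrightarrow ((u \leftrightarrow t) \oplus ((r \lor (u \to t)) \to r))) \to (r \to (t \leftrightarrow s)) = \text{False} \to \text{True} = \text{True}

\text{True}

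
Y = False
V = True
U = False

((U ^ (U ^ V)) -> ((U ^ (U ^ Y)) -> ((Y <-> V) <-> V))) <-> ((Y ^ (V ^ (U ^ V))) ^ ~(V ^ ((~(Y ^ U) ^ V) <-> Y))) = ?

Substituting Y=False, V=True, U=False:
U ^ V = False ^ True = True
U ^ (U ^ V) = False ^ True = True
U ^ Y = False ^ False = False
U ^ (U ^ Y) = False ^ False = False
Y <-> V = False <-> True = False
(Y <-> V) <-> V = False <-> True = False
(U ^ (U ^ Y)) -> ((Y <-> V) <-> V) = False -> False = True
(U ^ (U ^ V)) -> ((U ^ (U ^ Y)) -> ((Y <-> V) <-> V)) = True -> True = True
U ^ V = False ^ True = True
V ^ (U ^ V) = True ^ True = False
Y ^ (V ^ (U ^ V)) = False ^ False = False
Y ^ U = False ^ False = False
~(Y ^ U) = ~False = True
~(Y ^ U) ^ V = True ^ True = False
(~(Y ^ U) ^ V) <-> Y = False <-> False = True
V ^ ((~(Y ^ U) ^ V) <-> Y) = True ^ True = False
~(V ^ ((~(Y ^ U) ^ V) <-> Y)) = ~False = True
(Y ^ (V ^ (U ^ V))) ^ ~(V ^ ((~(Y ^ U) ^ V) <-> Y)) = False ^ True = True
((U ^ (U ^ V)) -> ((U ^ (U ^ Y)) -> ((Y <-> V) <-> V))) <-> ((Y ^ (V ^ (U ^ V))) ^ ~(V ^ ((~(Y ^ U) ^ V) <-> Y))) = True <-> True = True

True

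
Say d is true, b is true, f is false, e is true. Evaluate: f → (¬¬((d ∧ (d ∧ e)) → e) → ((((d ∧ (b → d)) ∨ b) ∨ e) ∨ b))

T

d ∧ e = T ∧ T = T
d ∧ (d ∧ e) = T ∧ T = T
(d ∧ (d ∧ e)) → e = T → T = T
¬((d ∧ (d ∧ e)) → e) = ¬T = F
¬¬((d ∧ (d ∧ e)) → e) = ¬F = T
b → d = T → T = T
d ∧ (b → d) = T ∧ T = T
(d ∧ (b → d)) ∨ b = T ∨ T = T
((d ∧ (b → d)) ∨ b) ∨ e = T ∨ T = T
(((d ∧ (b → d)) ∨ b) ∨ e) ∨ b = T ∨ T = T
¬¬((d ∧ (d ∧ e)) → e) → ((((d ∧ (b → d)) ∨ b) ∨ e) ∨ b) = T → T = T
f → (¬¬((d ∧ (d ∧ e)) → e) → ((((d ∧ (b → d)) ∨ b) ∨ e) ∨ b)) = F → T = T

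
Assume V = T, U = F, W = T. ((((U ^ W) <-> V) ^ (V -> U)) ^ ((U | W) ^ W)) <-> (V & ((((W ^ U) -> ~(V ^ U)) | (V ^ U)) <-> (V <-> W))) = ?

T

U ^ W = F ^ T = T
(U ^ W) <-> V = T <-> T = T
V -> U = T -> F = F
((U ^ W) <-> V) ^ (V -> U) = T ^ F = T
U | W = F | T = T
(U | W) ^ W = T ^ T = F
(((U ^ W) <-> V) ^ (V -> U)) ^ ((U | W) ^ W) = T ^ F = T
W ^ U = T ^ F = T
V ^ U = T ^ F = T
~(V ^ U) = ~T = F
(W ^ U) -> ~(V ^ U) = T -> F = F
V ^ U = T ^ F = T
((W ^ U) -> ~(V ^ U)) | (V ^ U) = F | T = T
V <-> W = T <-> T = T
(((W ^ U) -> ~(V ^ U)) | (V ^ U)) <-> (V <-> W) = T <-> T = T
V & ((((W ^ U) -> ~(V ^ U)) | (V ^ U)) <-> (V <-> W)) = T & T = T
((((U ^ W) <-> V) ^ (V -> U)) ^ ((U | W) ^ W)) <-> (V & ((((W ^ U) -> ~(V ^ U)) | (V ^ U)) <-> (V <-> W))) = T <-> T = T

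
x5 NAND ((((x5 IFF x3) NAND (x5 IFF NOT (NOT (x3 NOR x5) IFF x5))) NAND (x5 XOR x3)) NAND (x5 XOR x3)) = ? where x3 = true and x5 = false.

Substituting x3=true, x5=false:
x5 IFF x3 = false IFF true = false
x3 NOR x5 = true NOR false = false
NOT (x3 NOR x5) = NOT false = true
NOT (x3 NOR x5) IFF x5 = true IFF false = false
NOT (NOT (x3 NOR x5) IFF x5) = NOT false = true
x5 IFF NOT (NOT (x3 NOR x5) IFF x5) = false IFF true = false
(x5 IFF x3) NAND (x5 IFF NOT (NOT (x3 NOR x5) IFF x5)) = false NAND false = true
x5 XOR x3 = false XOR true = true
((x5 IFF x3) NAND (x5 IFF NOT (NOT (x3 NOR x5) IFF x5))) NAND (x5 XOR x3) = true NAND true = false
x5 XOR x3 = false XOR true = true
(((x5 IFF x3) NAND (x5 IFF NOT (NOT (x3 NOR x5) IFF x5))) NAND (x5 XOR x3)) NAND (x5 XOR x3) = false NAND true = true
x5 NAND ((((x5 IFF x3) NAND (x5 IFF NOT (NOT (x3 NOR x5) IFF x5))) NAND (x5 XOR x3)) NAND (x5 XOR x3)) = false NAND true = true

true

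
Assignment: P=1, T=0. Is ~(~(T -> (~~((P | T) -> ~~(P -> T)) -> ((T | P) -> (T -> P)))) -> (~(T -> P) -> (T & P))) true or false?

0

Substituting P=1, T=0:
P | T = 1 | 0 = 1
P -> T = 1 -> 0 = 0
~(P -> T) = ~0 = 1
~~(P -> T) = ~1 = 0
(P | T) -> ~~(P -> T) = 1 -> 0 = 0
~((P | T) -> ~~(P -> T)) = ~0 = 1
~~((P | T) -> ~~(P -> T)) = ~1 = 0
T | P = 0 | 1 = 1
T -> P = 0 -> 1 = 1
(T | P) -> (T -> P) = 1 -> 1 = 1
~~((P | T) -> ~~(P -> T)) -> ((T | P) -> (T -> P)) = 0 -> 1 = 1
T -> (~~((P | T) -> ~~(P -> T)) -> ((T | P) -> (T -> P))) = 0 -> 1 = 1
~(T -> (~~((P | T) -> ~~(P -> T)) -> ((T | P) -> (T -> P)))) = ~1 = 0
T -> P = 0 -> 1 = 1
~(T -> P) = ~1 = 0
T & P = 0 & 1 = 0
~(T -> P) -> (T & P) = 0 -> 0 = 1
~(T -> (~~((P | T) -> ~~(P -> T)) -> ((T | P) -> (T -> P)))) -> (~(T -> P) -> (T & P)) = 0 -> 1 = 1
~(~(T -> (~~((P | T) -> ~~(P -> T)) -> ((T | P) -> (T -> P)))) -> (~(T -> P) -> (T & P))) = ~1 = 0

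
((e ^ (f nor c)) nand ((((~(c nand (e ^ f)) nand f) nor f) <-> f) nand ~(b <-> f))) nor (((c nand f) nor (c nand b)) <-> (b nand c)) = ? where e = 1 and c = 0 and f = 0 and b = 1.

0

Substituting e=1, c=0, f=0, b=1:
f nor c = 0 nor 0 = 1
e ^ (f nor c) = 1 ^ 1 = 0
e ^ f = 1 ^ 0 = 1
c nand (e ^ f) = 0 nand 1 = 1
~(c nand (e ^ f)) = ~1 = 0
~(c nand (e ^ f)) nand f = 0 nand 0 = 1
(~(c nand (e ^ f)) nand f) nor f = 1 nor 0 = 0
((~(c nand (e ^ f)) nand f) nor f) <-> f = 0 <-> 0 = 1
b <-> f = 1 <-> 0 = 0
~(b <-> f) = ~0 = 1
(((~(c nand (e ^ f)) nand f) nor f) <-> f) nand ~(b <-> f) = 1 nand 1 = 0
(e ^ (f nor c)) nand ((((~(c nand (e ^ f)) nand f) nor f) <-> f) nand ~(b <-> f)) = 0 nand 0 = 1
c nand f = 0 nand 0 = 1
c nand b = 0 nand 1 = 1
(c nand f) nor (c nand b) = 1 nor 1 = 0
b nand c = 1 nand 0 = 1
((c nand f) nor (c nand b)) <-> (b nand c) = 0 <-> 1 = 0
((e ^ (f nor c)) nand ((((~(c nand (e ^ f)) nand f) nor f) <-> f) nand ~(b <-> f))) nor (((c nand f) nor (c nand b)) <-> (b nand c)) = 1 nor 0 = 0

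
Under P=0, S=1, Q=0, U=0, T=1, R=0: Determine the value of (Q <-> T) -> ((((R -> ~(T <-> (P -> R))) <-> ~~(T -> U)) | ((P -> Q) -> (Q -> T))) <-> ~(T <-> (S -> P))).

1

Q <-> T = 0 <-> 1 = 0
P -> R = 0 -> 0 = 1
T <-> (P -> R) = 1 <-> 1 = 1
~(T <-> (P -> R)) = ~1 = 0
R -> ~(T <-> (P -> R)) = 0 -> 0 = 1
T -> U = 1 -> 0 = 0
~(T -> U) = ~0 = 1
~~(T -> U) = ~1 = 0
(R -> ~(T <-> (P -> R))) <-> ~~(T -> U) = 1 <-> 0 = 0
P -> Q = 0 -> 0 = 1
Q -> T = 0 -> 1 = 1
(P -> Q) -> (Q -> T) = 1 -> 1 = 1
((R -> ~(T <-> (P -> R))) <-> ~~(T -> U)) | ((P -> Q) -> (Q -> T)) = 0 | 1 = 1
S -> P = 1 -> 0 = 0
T <-> (S -> P) = 1 <-> 0 = 0
~(T <-> (S -> P)) = ~0 = 1
(((R -> ~(T <-> (P -> R))) <-> ~~(T -> U)) | ((P -> Q) -> (Q -> T))) <-> ~(T <-> (S -> P)) = 1 <-> 1 = 1
(Q <-> T) -> ((((R -> ~(T <-> (P -> R))) <-> ~~(T -> U)) | ((P -> Q) -> (Q -> T))) <-> ~(T <-> (S -> P))) = 0 -> 1 = 1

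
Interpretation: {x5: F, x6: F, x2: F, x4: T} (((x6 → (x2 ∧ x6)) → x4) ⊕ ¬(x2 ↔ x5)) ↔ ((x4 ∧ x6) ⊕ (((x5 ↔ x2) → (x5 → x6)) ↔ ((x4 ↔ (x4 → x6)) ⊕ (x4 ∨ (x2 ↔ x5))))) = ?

Substituting x5=F, x6=F, x2=F, x4=T:
x2 ∧ x6 = F ∧ F = F
x6 → (x2 ∧ x6) = F → F = T
(x6 → (x2 ∧ x6)) → x4 = T → T = T
x2 ↔ x5 = F ↔ F = T
¬(x2 ↔ x5) = ¬T = F
((x6 → (x2 ∧ x6)) → x4) ⊕ ¬(x2 ↔ x5) = T ⊕ F = T
x4 ∧ x6 = T ∧ F = F
x5 ↔ x2 = F ↔ F = T
x5 → x6 = F → F = T
(x5 ↔ x2) → (x5 → x6) = T → T = T
x4 → x6 = T → F = F
x4 ↔ (x4 → x6) = T ↔ F = F
x2 ↔ x5 = F ↔ F = T
x4 ∨ (x2 ↔ x5) = T ∨ T = T
(x4 ↔ (x4 → x6)) ⊕ (x4 ∨ (x2 ↔ x5)) = F ⊕ T = T
((x5 ↔ x2) → (x5 → x6)) ↔ ((x4 ↔ (x4 → x6)) ⊕ (x4 ∨ (x2 ↔ x5))) = T ↔ T = T
(x4 ∧ x6) ⊕ (((x5 ↔ x2) → (x5 → x6)) ↔ ((x4 ↔ (x4 → x6)) ⊕ (x4 ∨ (x2 ↔ x5)))) = F ⊕ T = T
(((x6 → (x2 ∧ x6)) → x4) ⊕ ¬(x2 ↔ x5)) ↔ ((x4 ∧ x6) ⊕ (((x5 ↔ x2) → (x5 → x6)) ↔ ((x4 ↔ (x4 → x6)) ⊕ (x4 ∨ (x2 ↔ x5))))) = T ↔ T = T

T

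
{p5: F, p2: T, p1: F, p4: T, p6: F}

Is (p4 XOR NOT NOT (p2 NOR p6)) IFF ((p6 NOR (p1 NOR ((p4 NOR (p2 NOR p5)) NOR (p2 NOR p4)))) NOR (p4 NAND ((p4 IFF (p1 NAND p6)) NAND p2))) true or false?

p2 NOR p6 = T NOR F = F
NOT (p2 NOR p6) = NOT F = T
NOT NOT (p2 NOR p6) = NOT T = F
p4 XOR NOT NOT (p2 NOR p6) = T XOR F = T
p2 NOR p5 = T NOR F = F
p4 NOR (p2 NOR p5) = T NOR F = F
p2 NOR p4 = T NOR T = F
(p4 NOR (p2 NOR p5)) NOR (p2 NOR p4) = F NOR F = T
p1 NOR ((p4 NOR (p2 NOR p5)) NOR (p2 NOR p4)) = F NOR T = F
p6 NOR (p1 NOR ((p4 NOR (p2 NOR p5)) NOR (p2 NOR p4))) = F NOR F = T
p1 NAND p6 = F NAND F = T
p4 IFF (p1 NAND p6) = T IFF T = T
(p4 IFF (p1 NAND p6)) NAND p2 = T NAND T = F
p4 NAND ((p4 IFF (p1 NAND p6)) NAND p2) = T NAND F = T
(p6 NOR (p1 NOR ((p4 NOR (p2 NOR p5)) NOR (p2 NOR p4)))) NOR (p4 NAND ((p4 IFF (p1 NAND p6)) NAND p2)) = T NOR T = F
(p4 XOR NOT NOT (p2 NOR p6)) IFF ((p6 NOR (p1 NOR ((p4 NOR (p2 NOR p5)) NOR (p2 NOR p4)))) NOR (p4 NAND ((p4 IFF (p1 NAND p6)) NAND p2))) = T IFF F = F

F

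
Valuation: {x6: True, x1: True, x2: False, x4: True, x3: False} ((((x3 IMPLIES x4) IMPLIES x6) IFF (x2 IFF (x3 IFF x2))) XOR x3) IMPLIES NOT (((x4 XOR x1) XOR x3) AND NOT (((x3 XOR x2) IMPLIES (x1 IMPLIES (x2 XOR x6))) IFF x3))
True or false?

True

Substituting x6=True, x1=True, x2=False, x4=True, x3=False:
x3 IMPLIES x4 = False IMPLIES True = True
(x3 IMPLIES x4) IMPLIES x6 = True IMPLIES True = True
x3 IFF x2 = False IFF False = True
x2 IFF (x3 IFF x2) = False IFF True = False
((x3 IMPLIES x4) IMPLIES x6) IFF (x2 IFF (x3 IFF x2)) = True IFF False = False
(((x3 IMPLIES x4) IMPLIES x6) IFF (x2 IFF (x3 IFF x2))) XOR x3 = False XOR False = False
x4 XOR x1 = True XOR True = False
(x4 XOR x1) XOR x3 = False XOR False = False
x3 XOR x2 = False XOR False = False
x2 XOR x6 = False XOR True = True
x1 IMPLIES (x2 XOR x6) = True IMPLIES True = True
(x3 XOR x2) IMPLIES (x1 IMPLIES (x2 XOR x6)) = False IMPLIES True = True
((x3 XOR x2) IMPLIES (x1 IMPLIES (x2 XOR x6))) IFF x3 = True IFF False = False
NOT (((x3 XOR x2) IMPLIES (x1 IMPLIES (x2 XOR x6))) IFF x3) = NOT False = True
((x4 XOR x1) XOR x3) AND NOT (((x3 XOR x2) IMPLIES (x1 IMPLIES (x2 XOR x6))) IFF x3) = False AND True = False
NOT (((x4 XOR x1) XOR x3) AND NOT (((x3 XOR x2) IMPLIES (x1 IMPLIES (x2 XOR x6))) IFF x3)) = NOT False = True
((((x3 IMPLIES x4) IMPLIES x6) IFF (x2 IFF (x3 IFF x2))) XOR x3) IMPLIES NOT (((x4 XOR x1) XOR x3) AND NOT (((x3 XOR x2) IMPLIES (x1 IMPLIES (x2 XOR x6))) IFF x3)) = False IMPLIES True = True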